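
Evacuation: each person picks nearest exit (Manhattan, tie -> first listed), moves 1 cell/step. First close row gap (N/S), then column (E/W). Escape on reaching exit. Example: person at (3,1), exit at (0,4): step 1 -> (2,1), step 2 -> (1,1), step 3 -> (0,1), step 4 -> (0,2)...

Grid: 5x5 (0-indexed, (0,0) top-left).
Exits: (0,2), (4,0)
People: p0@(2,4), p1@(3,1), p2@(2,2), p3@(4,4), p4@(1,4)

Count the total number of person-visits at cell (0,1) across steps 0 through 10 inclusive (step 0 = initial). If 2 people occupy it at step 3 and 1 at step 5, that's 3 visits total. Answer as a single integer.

Answer: 0

Derivation:
Step 0: p0@(2,4) p1@(3,1) p2@(2,2) p3@(4,4) p4@(1,4) -> at (0,1): 0 [-], cum=0
Step 1: p0@(1,4) p1@(4,1) p2@(1,2) p3@(4,3) p4@(0,4) -> at (0,1): 0 [-], cum=0
Step 2: p0@(0,4) p1@ESC p2@ESC p3@(4,2) p4@(0,3) -> at (0,1): 0 [-], cum=0
Step 3: p0@(0,3) p1@ESC p2@ESC p3@(4,1) p4@ESC -> at (0,1): 0 [-], cum=0
Step 4: p0@ESC p1@ESC p2@ESC p3@ESC p4@ESC -> at (0,1): 0 [-], cum=0
Total visits = 0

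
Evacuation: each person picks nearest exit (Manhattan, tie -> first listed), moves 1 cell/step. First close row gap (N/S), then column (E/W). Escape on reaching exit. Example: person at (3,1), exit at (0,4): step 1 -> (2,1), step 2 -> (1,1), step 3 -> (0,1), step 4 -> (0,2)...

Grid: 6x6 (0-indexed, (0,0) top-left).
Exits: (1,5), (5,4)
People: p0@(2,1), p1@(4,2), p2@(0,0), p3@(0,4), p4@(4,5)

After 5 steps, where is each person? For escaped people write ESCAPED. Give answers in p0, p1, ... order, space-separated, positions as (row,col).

Step 1: p0:(2,1)->(1,1) | p1:(4,2)->(5,2) | p2:(0,0)->(1,0) | p3:(0,4)->(1,4) | p4:(4,5)->(5,5)
Step 2: p0:(1,1)->(1,2) | p1:(5,2)->(5,3) | p2:(1,0)->(1,1) | p3:(1,4)->(1,5)->EXIT | p4:(5,5)->(5,4)->EXIT
Step 3: p0:(1,2)->(1,3) | p1:(5,3)->(5,4)->EXIT | p2:(1,1)->(1,2) | p3:escaped | p4:escaped
Step 4: p0:(1,3)->(1,4) | p1:escaped | p2:(1,2)->(1,3) | p3:escaped | p4:escaped
Step 5: p0:(1,4)->(1,5)->EXIT | p1:escaped | p2:(1,3)->(1,4) | p3:escaped | p4:escaped

ESCAPED ESCAPED (1,4) ESCAPED ESCAPED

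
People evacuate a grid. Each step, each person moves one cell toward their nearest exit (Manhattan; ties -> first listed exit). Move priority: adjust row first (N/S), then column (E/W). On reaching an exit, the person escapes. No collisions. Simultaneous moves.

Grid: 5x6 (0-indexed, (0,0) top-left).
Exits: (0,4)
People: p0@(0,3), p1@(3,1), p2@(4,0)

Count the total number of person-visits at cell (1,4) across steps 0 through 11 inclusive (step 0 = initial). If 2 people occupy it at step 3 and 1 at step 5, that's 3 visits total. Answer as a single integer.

Step 0: p0@(0,3) p1@(3,1) p2@(4,0) -> at (1,4): 0 [-], cum=0
Step 1: p0@ESC p1@(2,1) p2@(3,0) -> at (1,4): 0 [-], cum=0
Step 2: p0@ESC p1@(1,1) p2@(2,0) -> at (1,4): 0 [-], cum=0
Step 3: p0@ESC p1@(0,1) p2@(1,0) -> at (1,4): 0 [-], cum=0
Step 4: p0@ESC p1@(0,2) p2@(0,0) -> at (1,4): 0 [-], cum=0
Step 5: p0@ESC p1@(0,3) p2@(0,1) -> at (1,4): 0 [-], cum=0
Step 6: p0@ESC p1@ESC p2@(0,2) -> at (1,4): 0 [-], cum=0
Step 7: p0@ESC p1@ESC p2@(0,3) -> at (1,4): 0 [-], cum=0
Step 8: p0@ESC p1@ESC p2@ESC -> at (1,4): 0 [-], cum=0
Total visits = 0

Answer: 0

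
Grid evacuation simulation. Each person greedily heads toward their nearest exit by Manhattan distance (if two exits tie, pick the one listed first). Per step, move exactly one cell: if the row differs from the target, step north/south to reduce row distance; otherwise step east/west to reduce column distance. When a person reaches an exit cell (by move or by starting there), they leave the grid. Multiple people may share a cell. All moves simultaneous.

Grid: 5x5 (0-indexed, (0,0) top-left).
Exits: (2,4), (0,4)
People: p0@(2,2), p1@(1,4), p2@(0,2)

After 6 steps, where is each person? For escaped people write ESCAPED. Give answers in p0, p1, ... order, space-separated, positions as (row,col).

Step 1: p0:(2,2)->(2,3) | p1:(1,4)->(2,4)->EXIT | p2:(0,2)->(0,3)
Step 2: p0:(2,3)->(2,4)->EXIT | p1:escaped | p2:(0,3)->(0,4)->EXIT

ESCAPED ESCAPED ESCAPED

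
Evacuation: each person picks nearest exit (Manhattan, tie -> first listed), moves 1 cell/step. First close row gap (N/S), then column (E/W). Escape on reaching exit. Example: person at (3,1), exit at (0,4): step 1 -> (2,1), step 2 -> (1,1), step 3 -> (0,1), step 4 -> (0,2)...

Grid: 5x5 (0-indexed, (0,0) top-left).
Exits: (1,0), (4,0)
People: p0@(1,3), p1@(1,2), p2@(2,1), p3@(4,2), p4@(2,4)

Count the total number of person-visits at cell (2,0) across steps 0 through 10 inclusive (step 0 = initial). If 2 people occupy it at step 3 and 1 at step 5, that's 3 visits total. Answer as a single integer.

Step 0: p0@(1,3) p1@(1,2) p2@(2,1) p3@(4,2) p4@(2,4) -> at (2,0): 0 [-], cum=0
Step 1: p0@(1,2) p1@(1,1) p2@(1,1) p3@(4,1) p4@(1,4) -> at (2,0): 0 [-], cum=0
Step 2: p0@(1,1) p1@ESC p2@ESC p3@ESC p4@(1,3) -> at (2,0): 0 [-], cum=0
Step 3: p0@ESC p1@ESC p2@ESC p3@ESC p4@(1,2) -> at (2,0): 0 [-], cum=0
Step 4: p0@ESC p1@ESC p2@ESC p3@ESC p4@(1,1) -> at (2,0): 0 [-], cum=0
Step 5: p0@ESC p1@ESC p2@ESC p3@ESC p4@ESC -> at (2,0): 0 [-], cum=0
Total visits = 0

Answer: 0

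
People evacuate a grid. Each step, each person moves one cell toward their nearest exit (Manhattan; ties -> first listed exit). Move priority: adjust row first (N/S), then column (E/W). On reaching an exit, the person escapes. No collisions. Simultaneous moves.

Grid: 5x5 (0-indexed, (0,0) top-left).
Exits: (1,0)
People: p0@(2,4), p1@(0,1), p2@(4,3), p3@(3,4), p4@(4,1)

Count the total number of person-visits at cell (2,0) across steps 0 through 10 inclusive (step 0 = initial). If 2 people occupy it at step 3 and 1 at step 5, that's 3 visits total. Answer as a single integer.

Step 0: p0@(2,4) p1@(0,1) p2@(4,3) p3@(3,4) p4@(4,1) -> at (2,0): 0 [-], cum=0
Step 1: p0@(1,4) p1@(1,1) p2@(3,3) p3@(2,4) p4@(3,1) -> at (2,0): 0 [-], cum=0
Step 2: p0@(1,3) p1@ESC p2@(2,3) p3@(1,4) p4@(2,1) -> at (2,0): 0 [-], cum=0
Step 3: p0@(1,2) p1@ESC p2@(1,3) p3@(1,3) p4@(1,1) -> at (2,0): 0 [-], cum=0
Step 4: p0@(1,1) p1@ESC p2@(1,2) p3@(1,2) p4@ESC -> at (2,0): 0 [-], cum=0
Step 5: p0@ESC p1@ESC p2@(1,1) p3@(1,1) p4@ESC -> at (2,0): 0 [-], cum=0
Step 6: p0@ESC p1@ESC p2@ESC p3@ESC p4@ESC -> at (2,0): 0 [-], cum=0
Total visits = 0

Answer: 0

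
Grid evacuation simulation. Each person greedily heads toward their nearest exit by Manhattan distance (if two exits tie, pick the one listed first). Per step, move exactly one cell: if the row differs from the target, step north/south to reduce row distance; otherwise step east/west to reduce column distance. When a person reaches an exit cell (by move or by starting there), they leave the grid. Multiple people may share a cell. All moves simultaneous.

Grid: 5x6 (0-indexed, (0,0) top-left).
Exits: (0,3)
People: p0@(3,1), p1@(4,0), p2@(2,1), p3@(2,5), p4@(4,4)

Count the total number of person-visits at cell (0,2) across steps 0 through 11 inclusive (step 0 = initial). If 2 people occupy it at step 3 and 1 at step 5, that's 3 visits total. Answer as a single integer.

Step 0: p0@(3,1) p1@(4,0) p2@(2,1) p3@(2,5) p4@(4,4) -> at (0,2): 0 [-], cum=0
Step 1: p0@(2,1) p1@(3,0) p2@(1,1) p3@(1,5) p4@(3,4) -> at (0,2): 0 [-], cum=0
Step 2: p0@(1,1) p1@(2,0) p2@(0,1) p3@(0,5) p4@(2,4) -> at (0,2): 0 [-], cum=0
Step 3: p0@(0,1) p1@(1,0) p2@(0,2) p3@(0,4) p4@(1,4) -> at (0,2): 1 [p2], cum=1
Step 4: p0@(0,2) p1@(0,0) p2@ESC p3@ESC p4@(0,4) -> at (0,2): 1 [p0], cum=2
Step 5: p0@ESC p1@(0,1) p2@ESC p3@ESC p4@ESC -> at (0,2): 0 [-], cum=2
Step 6: p0@ESC p1@(0,2) p2@ESC p3@ESC p4@ESC -> at (0,2): 1 [p1], cum=3
Step 7: p0@ESC p1@ESC p2@ESC p3@ESC p4@ESC -> at (0,2): 0 [-], cum=3
Total visits = 3

Answer: 3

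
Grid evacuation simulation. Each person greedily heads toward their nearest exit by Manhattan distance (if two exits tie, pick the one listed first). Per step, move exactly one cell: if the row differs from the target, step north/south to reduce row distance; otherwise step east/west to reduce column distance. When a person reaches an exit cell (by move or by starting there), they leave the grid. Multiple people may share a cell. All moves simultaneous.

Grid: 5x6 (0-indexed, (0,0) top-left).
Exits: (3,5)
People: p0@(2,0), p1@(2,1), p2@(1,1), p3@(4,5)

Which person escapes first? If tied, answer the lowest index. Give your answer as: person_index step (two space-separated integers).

Answer: 3 1

Derivation:
Step 1: p0:(2,0)->(3,0) | p1:(2,1)->(3,1) | p2:(1,1)->(2,1) | p3:(4,5)->(3,5)->EXIT
Step 2: p0:(3,0)->(3,1) | p1:(3,1)->(3,2) | p2:(2,1)->(3,1) | p3:escaped
Step 3: p0:(3,1)->(3,2) | p1:(3,2)->(3,3) | p2:(3,1)->(3,2) | p3:escaped
Step 4: p0:(3,2)->(3,3) | p1:(3,3)->(3,4) | p2:(3,2)->(3,3) | p3:escaped
Step 5: p0:(3,3)->(3,4) | p1:(3,4)->(3,5)->EXIT | p2:(3,3)->(3,4) | p3:escaped
Step 6: p0:(3,4)->(3,5)->EXIT | p1:escaped | p2:(3,4)->(3,5)->EXIT | p3:escaped
Exit steps: [6, 5, 6, 1]
First to escape: p3 at step 1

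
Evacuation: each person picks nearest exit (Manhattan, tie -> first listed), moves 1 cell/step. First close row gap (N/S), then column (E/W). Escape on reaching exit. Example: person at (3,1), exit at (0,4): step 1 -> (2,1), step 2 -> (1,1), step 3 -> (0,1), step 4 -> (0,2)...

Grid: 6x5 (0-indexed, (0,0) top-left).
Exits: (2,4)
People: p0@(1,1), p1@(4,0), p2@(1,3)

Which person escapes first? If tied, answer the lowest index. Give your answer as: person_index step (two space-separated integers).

Step 1: p0:(1,1)->(2,1) | p1:(4,0)->(3,0) | p2:(1,3)->(2,3)
Step 2: p0:(2,1)->(2,2) | p1:(3,0)->(2,0) | p2:(2,3)->(2,4)->EXIT
Step 3: p0:(2,2)->(2,3) | p1:(2,0)->(2,1) | p2:escaped
Step 4: p0:(2,3)->(2,4)->EXIT | p1:(2,1)->(2,2) | p2:escaped
Step 5: p0:escaped | p1:(2,2)->(2,3) | p2:escaped
Step 6: p0:escaped | p1:(2,3)->(2,4)->EXIT | p2:escaped
Exit steps: [4, 6, 2]
First to escape: p2 at step 2

Answer: 2 2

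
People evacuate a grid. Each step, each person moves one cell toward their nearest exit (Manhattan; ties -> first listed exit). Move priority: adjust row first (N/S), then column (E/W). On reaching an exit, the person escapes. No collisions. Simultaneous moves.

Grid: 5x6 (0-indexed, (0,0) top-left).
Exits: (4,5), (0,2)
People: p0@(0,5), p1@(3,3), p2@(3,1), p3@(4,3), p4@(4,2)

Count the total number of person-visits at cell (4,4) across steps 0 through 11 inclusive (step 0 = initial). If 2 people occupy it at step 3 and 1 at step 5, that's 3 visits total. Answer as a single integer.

Answer: 3

Derivation:
Step 0: p0@(0,5) p1@(3,3) p2@(3,1) p3@(4,3) p4@(4,2) -> at (4,4): 0 [-], cum=0
Step 1: p0@(0,4) p1@(4,3) p2@(2,1) p3@(4,4) p4@(4,3) -> at (4,4): 1 [p3], cum=1
Step 2: p0@(0,3) p1@(4,4) p2@(1,1) p3@ESC p4@(4,4) -> at (4,4): 2 [p1,p4], cum=3
Step 3: p0@ESC p1@ESC p2@(0,1) p3@ESC p4@ESC -> at (4,4): 0 [-], cum=3
Step 4: p0@ESC p1@ESC p2@ESC p3@ESC p4@ESC -> at (4,4): 0 [-], cum=3
Total visits = 3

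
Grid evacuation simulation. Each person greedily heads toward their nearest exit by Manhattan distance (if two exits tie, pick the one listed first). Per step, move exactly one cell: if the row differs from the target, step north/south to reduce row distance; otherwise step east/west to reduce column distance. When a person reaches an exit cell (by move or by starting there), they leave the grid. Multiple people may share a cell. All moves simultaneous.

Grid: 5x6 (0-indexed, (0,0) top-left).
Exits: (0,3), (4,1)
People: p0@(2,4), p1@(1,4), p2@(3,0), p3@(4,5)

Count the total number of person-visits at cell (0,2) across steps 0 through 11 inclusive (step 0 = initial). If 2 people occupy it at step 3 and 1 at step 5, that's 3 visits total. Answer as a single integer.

Answer: 0

Derivation:
Step 0: p0@(2,4) p1@(1,4) p2@(3,0) p3@(4,5) -> at (0,2): 0 [-], cum=0
Step 1: p0@(1,4) p1@(0,4) p2@(4,0) p3@(4,4) -> at (0,2): 0 [-], cum=0
Step 2: p0@(0,4) p1@ESC p2@ESC p3@(4,3) -> at (0,2): 0 [-], cum=0
Step 3: p0@ESC p1@ESC p2@ESC p3@(4,2) -> at (0,2): 0 [-], cum=0
Step 4: p0@ESC p1@ESC p2@ESC p3@ESC -> at (0,2): 0 [-], cum=0
Total visits = 0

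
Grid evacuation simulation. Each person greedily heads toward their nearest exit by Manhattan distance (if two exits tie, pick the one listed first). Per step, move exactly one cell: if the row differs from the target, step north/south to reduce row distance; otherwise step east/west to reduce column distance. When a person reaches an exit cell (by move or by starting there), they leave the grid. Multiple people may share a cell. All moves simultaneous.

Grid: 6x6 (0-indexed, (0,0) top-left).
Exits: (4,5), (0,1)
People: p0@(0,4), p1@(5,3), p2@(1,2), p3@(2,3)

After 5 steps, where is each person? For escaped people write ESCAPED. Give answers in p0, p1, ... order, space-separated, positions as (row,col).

Step 1: p0:(0,4)->(0,3) | p1:(5,3)->(4,3) | p2:(1,2)->(0,2) | p3:(2,3)->(3,3)
Step 2: p0:(0,3)->(0,2) | p1:(4,3)->(4,4) | p2:(0,2)->(0,1)->EXIT | p3:(3,3)->(4,3)
Step 3: p0:(0,2)->(0,1)->EXIT | p1:(4,4)->(4,5)->EXIT | p2:escaped | p3:(4,3)->(4,4)
Step 4: p0:escaped | p1:escaped | p2:escaped | p3:(4,4)->(4,5)->EXIT

ESCAPED ESCAPED ESCAPED ESCAPED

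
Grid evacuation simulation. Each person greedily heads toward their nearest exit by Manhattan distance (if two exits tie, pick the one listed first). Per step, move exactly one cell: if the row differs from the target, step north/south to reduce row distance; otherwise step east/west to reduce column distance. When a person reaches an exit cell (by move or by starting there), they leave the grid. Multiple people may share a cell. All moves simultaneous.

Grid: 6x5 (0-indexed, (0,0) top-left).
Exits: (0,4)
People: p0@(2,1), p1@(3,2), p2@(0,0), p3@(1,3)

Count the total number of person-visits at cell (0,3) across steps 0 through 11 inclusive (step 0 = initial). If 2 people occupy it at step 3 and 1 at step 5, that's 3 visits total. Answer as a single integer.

Answer: 4

Derivation:
Step 0: p0@(2,1) p1@(3,2) p2@(0,0) p3@(1,3) -> at (0,3): 0 [-], cum=0
Step 1: p0@(1,1) p1@(2,2) p2@(0,1) p3@(0,3) -> at (0,3): 1 [p3], cum=1
Step 2: p0@(0,1) p1@(1,2) p2@(0,2) p3@ESC -> at (0,3): 0 [-], cum=1
Step 3: p0@(0,2) p1@(0,2) p2@(0,3) p3@ESC -> at (0,3): 1 [p2], cum=2
Step 4: p0@(0,3) p1@(0,3) p2@ESC p3@ESC -> at (0,3): 2 [p0,p1], cum=4
Step 5: p0@ESC p1@ESC p2@ESC p3@ESC -> at (0,3): 0 [-], cum=4
Total visits = 4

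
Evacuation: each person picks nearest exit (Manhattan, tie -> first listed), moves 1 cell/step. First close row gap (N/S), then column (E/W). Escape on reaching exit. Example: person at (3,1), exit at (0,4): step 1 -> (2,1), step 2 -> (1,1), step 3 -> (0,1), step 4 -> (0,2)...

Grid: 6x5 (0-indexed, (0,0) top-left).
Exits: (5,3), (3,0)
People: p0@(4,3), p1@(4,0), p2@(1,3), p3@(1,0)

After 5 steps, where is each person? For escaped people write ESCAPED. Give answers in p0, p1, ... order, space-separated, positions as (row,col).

Step 1: p0:(4,3)->(5,3)->EXIT | p1:(4,0)->(3,0)->EXIT | p2:(1,3)->(2,3) | p3:(1,0)->(2,0)
Step 2: p0:escaped | p1:escaped | p2:(2,3)->(3,3) | p3:(2,0)->(3,0)->EXIT
Step 3: p0:escaped | p1:escaped | p2:(3,3)->(4,3) | p3:escaped
Step 4: p0:escaped | p1:escaped | p2:(4,3)->(5,3)->EXIT | p3:escaped

ESCAPED ESCAPED ESCAPED ESCAPED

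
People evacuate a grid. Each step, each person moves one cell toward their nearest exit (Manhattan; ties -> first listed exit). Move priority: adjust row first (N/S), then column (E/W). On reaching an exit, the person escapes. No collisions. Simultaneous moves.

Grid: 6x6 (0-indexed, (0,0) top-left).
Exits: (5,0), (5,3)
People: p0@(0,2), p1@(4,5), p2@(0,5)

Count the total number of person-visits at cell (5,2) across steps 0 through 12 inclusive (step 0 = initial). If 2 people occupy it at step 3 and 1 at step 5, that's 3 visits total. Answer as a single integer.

Step 0: p0@(0,2) p1@(4,5) p2@(0,5) -> at (5,2): 0 [-], cum=0
Step 1: p0@(1,2) p1@(5,5) p2@(1,5) -> at (5,2): 0 [-], cum=0
Step 2: p0@(2,2) p1@(5,4) p2@(2,5) -> at (5,2): 0 [-], cum=0
Step 3: p0@(3,2) p1@ESC p2@(3,5) -> at (5,2): 0 [-], cum=0
Step 4: p0@(4,2) p1@ESC p2@(4,5) -> at (5,2): 0 [-], cum=0
Step 5: p0@(5,2) p1@ESC p2@(5,5) -> at (5,2): 1 [p0], cum=1
Step 6: p0@ESC p1@ESC p2@(5,4) -> at (5,2): 0 [-], cum=1
Step 7: p0@ESC p1@ESC p2@ESC -> at (5,2): 0 [-], cum=1
Total visits = 1

Answer: 1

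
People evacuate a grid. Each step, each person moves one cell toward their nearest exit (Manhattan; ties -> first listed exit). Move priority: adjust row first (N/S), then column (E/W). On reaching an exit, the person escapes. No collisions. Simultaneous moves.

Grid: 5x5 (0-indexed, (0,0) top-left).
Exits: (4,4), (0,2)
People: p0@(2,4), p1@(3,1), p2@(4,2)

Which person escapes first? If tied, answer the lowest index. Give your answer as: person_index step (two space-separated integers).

Step 1: p0:(2,4)->(3,4) | p1:(3,1)->(4,1) | p2:(4,2)->(4,3)
Step 2: p0:(3,4)->(4,4)->EXIT | p1:(4,1)->(4,2) | p2:(4,3)->(4,4)->EXIT
Step 3: p0:escaped | p1:(4,2)->(4,3) | p2:escaped
Step 4: p0:escaped | p1:(4,3)->(4,4)->EXIT | p2:escaped
Exit steps: [2, 4, 2]
First to escape: p0 at step 2

Answer: 0 2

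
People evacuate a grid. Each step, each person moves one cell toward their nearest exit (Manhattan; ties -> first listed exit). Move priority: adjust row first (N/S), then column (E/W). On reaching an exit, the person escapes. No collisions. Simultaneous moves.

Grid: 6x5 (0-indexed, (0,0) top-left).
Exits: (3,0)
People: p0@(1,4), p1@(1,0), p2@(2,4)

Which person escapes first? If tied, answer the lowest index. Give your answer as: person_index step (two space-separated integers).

Answer: 1 2

Derivation:
Step 1: p0:(1,4)->(2,4) | p1:(1,0)->(2,0) | p2:(2,4)->(3,4)
Step 2: p0:(2,4)->(3,4) | p1:(2,0)->(3,0)->EXIT | p2:(3,4)->(3,3)
Step 3: p0:(3,4)->(3,3) | p1:escaped | p2:(3,3)->(3,2)
Step 4: p0:(3,3)->(3,2) | p1:escaped | p2:(3,2)->(3,1)
Step 5: p0:(3,2)->(3,1) | p1:escaped | p2:(3,1)->(3,0)->EXIT
Step 6: p0:(3,1)->(3,0)->EXIT | p1:escaped | p2:escaped
Exit steps: [6, 2, 5]
First to escape: p1 at step 2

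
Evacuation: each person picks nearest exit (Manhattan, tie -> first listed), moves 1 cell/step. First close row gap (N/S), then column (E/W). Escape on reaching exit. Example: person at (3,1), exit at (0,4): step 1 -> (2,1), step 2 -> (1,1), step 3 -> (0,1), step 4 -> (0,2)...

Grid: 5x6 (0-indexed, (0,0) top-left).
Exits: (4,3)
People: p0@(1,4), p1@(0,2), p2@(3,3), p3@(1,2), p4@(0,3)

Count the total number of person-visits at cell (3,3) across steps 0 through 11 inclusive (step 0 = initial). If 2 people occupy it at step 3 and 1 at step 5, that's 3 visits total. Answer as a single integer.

Step 0: p0@(1,4) p1@(0,2) p2@(3,3) p3@(1,2) p4@(0,3) -> at (3,3): 1 [p2], cum=1
Step 1: p0@(2,4) p1@(1,2) p2@ESC p3@(2,2) p4@(1,3) -> at (3,3): 0 [-], cum=1
Step 2: p0@(3,4) p1@(2,2) p2@ESC p3@(3,2) p4@(2,3) -> at (3,3): 0 [-], cum=1
Step 3: p0@(4,4) p1@(3,2) p2@ESC p3@(4,2) p4@(3,3) -> at (3,3): 1 [p4], cum=2
Step 4: p0@ESC p1@(4,2) p2@ESC p3@ESC p4@ESC -> at (3,3): 0 [-], cum=2
Step 5: p0@ESC p1@ESC p2@ESC p3@ESC p4@ESC -> at (3,3): 0 [-], cum=2
Total visits = 2

Answer: 2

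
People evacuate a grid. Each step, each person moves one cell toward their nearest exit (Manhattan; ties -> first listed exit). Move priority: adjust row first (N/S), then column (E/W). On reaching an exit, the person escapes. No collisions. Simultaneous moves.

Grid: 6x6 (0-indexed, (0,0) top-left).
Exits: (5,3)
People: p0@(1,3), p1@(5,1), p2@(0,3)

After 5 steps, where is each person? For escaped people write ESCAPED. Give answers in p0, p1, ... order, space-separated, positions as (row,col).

Step 1: p0:(1,3)->(2,3) | p1:(5,1)->(5,2) | p2:(0,3)->(1,3)
Step 2: p0:(2,3)->(3,3) | p1:(5,2)->(5,3)->EXIT | p2:(1,3)->(2,3)
Step 3: p0:(3,3)->(4,3) | p1:escaped | p2:(2,3)->(3,3)
Step 4: p0:(4,3)->(5,3)->EXIT | p1:escaped | p2:(3,3)->(4,3)
Step 5: p0:escaped | p1:escaped | p2:(4,3)->(5,3)->EXIT

ESCAPED ESCAPED ESCAPED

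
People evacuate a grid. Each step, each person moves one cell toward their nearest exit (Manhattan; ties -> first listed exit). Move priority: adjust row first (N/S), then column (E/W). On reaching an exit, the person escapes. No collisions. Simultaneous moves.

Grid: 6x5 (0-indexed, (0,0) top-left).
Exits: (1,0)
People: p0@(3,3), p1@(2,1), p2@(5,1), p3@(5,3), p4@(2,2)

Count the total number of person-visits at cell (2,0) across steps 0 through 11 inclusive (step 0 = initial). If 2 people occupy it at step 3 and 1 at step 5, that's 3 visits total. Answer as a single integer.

Step 0: p0@(3,3) p1@(2,1) p2@(5,1) p3@(5,3) p4@(2,2) -> at (2,0): 0 [-], cum=0
Step 1: p0@(2,3) p1@(1,1) p2@(4,1) p3@(4,3) p4@(1,2) -> at (2,0): 0 [-], cum=0
Step 2: p0@(1,3) p1@ESC p2@(3,1) p3@(3,3) p4@(1,1) -> at (2,0): 0 [-], cum=0
Step 3: p0@(1,2) p1@ESC p2@(2,1) p3@(2,3) p4@ESC -> at (2,0): 0 [-], cum=0
Step 4: p0@(1,1) p1@ESC p2@(1,1) p3@(1,3) p4@ESC -> at (2,0): 0 [-], cum=0
Step 5: p0@ESC p1@ESC p2@ESC p3@(1,2) p4@ESC -> at (2,0): 0 [-], cum=0
Step 6: p0@ESC p1@ESC p2@ESC p3@(1,1) p4@ESC -> at (2,0): 0 [-], cum=0
Step 7: p0@ESC p1@ESC p2@ESC p3@ESC p4@ESC -> at (2,0): 0 [-], cum=0
Total visits = 0

Answer: 0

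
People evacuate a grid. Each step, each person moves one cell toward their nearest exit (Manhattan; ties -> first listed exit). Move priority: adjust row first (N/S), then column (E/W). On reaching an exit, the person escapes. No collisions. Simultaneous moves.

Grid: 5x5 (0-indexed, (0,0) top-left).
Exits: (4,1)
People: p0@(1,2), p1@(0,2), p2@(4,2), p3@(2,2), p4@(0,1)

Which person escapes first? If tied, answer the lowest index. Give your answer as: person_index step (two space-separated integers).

Answer: 2 1

Derivation:
Step 1: p0:(1,2)->(2,2) | p1:(0,2)->(1,2) | p2:(4,2)->(4,1)->EXIT | p3:(2,2)->(3,2) | p4:(0,1)->(1,1)
Step 2: p0:(2,2)->(3,2) | p1:(1,2)->(2,2) | p2:escaped | p3:(3,2)->(4,2) | p4:(1,1)->(2,1)
Step 3: p0:(3,2)->(4,2) | p1:(2,2)->(3,2) | p2:escaped | p3:(4,2)->(4,1)->EXIT | p4:(2,1)->(3,1)
Step 4: p0:(4,2)->(4,1)->EXIT | p1:(3,2)->(4,2) | p2:escaped | p3:escaped | p4:(3,1)->(4,1)->EXIT
Step 5: p0:escaped | p1:(4,2)->(4,1)->EXIT | p2:escaped | p3:escaped | p4:escaped
Exit steps: [4, 5, 1, 3, 4]
First to escape: p2 at step 1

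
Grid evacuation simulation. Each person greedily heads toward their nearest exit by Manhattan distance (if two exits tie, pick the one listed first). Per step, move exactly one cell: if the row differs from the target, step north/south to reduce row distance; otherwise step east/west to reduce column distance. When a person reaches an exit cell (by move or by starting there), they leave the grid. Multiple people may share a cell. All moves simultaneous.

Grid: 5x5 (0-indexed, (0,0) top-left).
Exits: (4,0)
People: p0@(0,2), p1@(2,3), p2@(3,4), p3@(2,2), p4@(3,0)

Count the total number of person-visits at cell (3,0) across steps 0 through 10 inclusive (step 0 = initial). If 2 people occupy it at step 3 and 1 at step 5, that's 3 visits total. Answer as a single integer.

Step 0: p0@(0,2) p1@(2,3) p2@(3,4) p3@(2,2) p4@(3,0) -> at (3,0): 1 [p4], cum=1
Step 1: p0@(1,2) p1@(3,3) p2@(4,4) p3@(3,2) p4@ESC -> at (3,0): 0 [-], cum=1
Step 2: p0@(2,2) p1@(4,3) p2@(4,3) p3@(4,2) p4@ESC -> at (3,0): 0 [-], cum=1
Step 3: p0@(3,2) p1@(4,2) p2@(4,2) p3@(4,1) p4@ESC -> at (3,0): 0 [-], cum=1
Step 4: p0@(4,2) p1@(4,1) p2@(4,1) p3@ESC p4@ESC -> at (3,0): 0 [-], cum=1
Step 5: p0@(4,1) p1@ESC p2@ESC p3@ESC p4@ESC -> at (3,0): 0 [-], cum=1
Step 6: p0@ESC p1@ESC p2@ESC p3@ESC p4@ESC -> at (3,0): 0 [-], cum=1
Total visits = 1

Answer: 1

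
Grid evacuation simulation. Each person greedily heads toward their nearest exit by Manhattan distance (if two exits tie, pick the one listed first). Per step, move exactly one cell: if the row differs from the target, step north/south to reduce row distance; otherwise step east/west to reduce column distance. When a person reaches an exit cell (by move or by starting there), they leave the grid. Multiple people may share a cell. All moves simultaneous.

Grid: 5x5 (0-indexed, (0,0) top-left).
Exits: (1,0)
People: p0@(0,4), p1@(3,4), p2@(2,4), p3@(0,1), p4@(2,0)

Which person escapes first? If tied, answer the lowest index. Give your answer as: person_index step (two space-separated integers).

Answer: 4 1

Derivation:
Step 1: p0:(0,4)->(1,4) | p1:(3,4)->(2,4) | p2:(2,4)->(1,4) | p3:(0,1)->(1,1) | p4:(2,0)->(1,0)->EXIT
Step 2: p0:(1,4)->(1,3) | p1:(2,4)->(1,4) | p2:(1,4)->(1,3) | p3:(1,1)->(1,0)->EXIT | p4:escaped
Step 3: p0:(1,3)->(1,2) | p1:(1,4)->(1,3) | p2:(1,3)->(1,2) | p3:escaped | p4:escaped
Step 4: p0:(1,2)->(1,1) | p1:(1,3)->(1,2) | p2:(1,2)->(1,1) | p3:escaped | p4:escaped
Step 5: p0:(1,1)->(1,0)->EXIT | p1:(1,2)->(1,1) | p2:(1,1)->(1,0)->EXIT | p3:escaped | p4:escaped
Step 6: p0:escaped | p1:(1,1)->(1,0)->EXIT | p2:escaped | p3:escaped | p4:escaped
Exit steps: [5, 6, 5, 2, 1]
First to escape: p4 at step 1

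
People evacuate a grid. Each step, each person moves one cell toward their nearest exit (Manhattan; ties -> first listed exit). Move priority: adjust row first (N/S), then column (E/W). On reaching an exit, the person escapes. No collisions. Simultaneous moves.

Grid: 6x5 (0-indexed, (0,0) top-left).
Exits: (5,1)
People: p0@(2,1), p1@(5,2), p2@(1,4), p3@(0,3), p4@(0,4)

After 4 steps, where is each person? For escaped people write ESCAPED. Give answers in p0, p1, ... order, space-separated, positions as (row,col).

Step 1: p0:(2,1)->(3,1) | p1:(5,2)->(5,1)->EXIT | p2:(1,4)->(2,4) | p3:(0,3)->(1,3) | p4:(0,4)->(1,4)
Step 2: p0:(3,1)->(4,1) | p1:escaped | p2:(2,4)->(3,4) | p3:(1,3)->(2,3) | p4:(1,4)->(2,4)
Step 3: p0:(4,1)->(5,1)->EXIT | p1:escaped | p2:(3,4)->(4,4) | p3:(2,3)->(3,3) | p4:(2,4)->(3,4)
Step 4: p0:escaped | p1:escaped | p2:(4,4)->(5,4) | p3:(3,3)->(4,3) | p4:(3,4)->(4,4)

ESCAPED ESCAPED (5,4) (4,3) (4,4)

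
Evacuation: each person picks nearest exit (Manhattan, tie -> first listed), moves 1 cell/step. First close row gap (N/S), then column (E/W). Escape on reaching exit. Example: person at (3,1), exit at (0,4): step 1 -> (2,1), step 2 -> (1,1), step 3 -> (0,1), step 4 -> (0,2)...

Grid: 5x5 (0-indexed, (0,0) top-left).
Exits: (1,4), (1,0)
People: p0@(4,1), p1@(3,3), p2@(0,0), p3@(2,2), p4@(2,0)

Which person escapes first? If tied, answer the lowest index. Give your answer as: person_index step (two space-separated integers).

Answer: 2 1

Derivation:
Step 1: p0:(4,1)->(3,1) | p1:(3,3)->(2,3) | p2:(0,0)->(1,0)->EXIT | p3:(2,2)->(1,2) | p4:(2,0)->(1,0)->EXIT
Step 2: p0:(3,1)->(2,1) | p1:(2,3)->(1,3) | p2:escaped | p3:(1,2)->(1,3) | p4:escaped
Step 3: p0:(2,1)->(1,1) | p1:(1,3)->(1,4)->EXIT | p2:escaped | p3:(1,3)->(1,4)->EXIT | p4:escaped
Step 4: p0:(1,1)->(1,0)->EXIT | p1:escaped | p2:escaped | p3:escaped | p4:escaped
Exit steps: [4, 3, 1, 3, 1]
First to escape: p2 at step 1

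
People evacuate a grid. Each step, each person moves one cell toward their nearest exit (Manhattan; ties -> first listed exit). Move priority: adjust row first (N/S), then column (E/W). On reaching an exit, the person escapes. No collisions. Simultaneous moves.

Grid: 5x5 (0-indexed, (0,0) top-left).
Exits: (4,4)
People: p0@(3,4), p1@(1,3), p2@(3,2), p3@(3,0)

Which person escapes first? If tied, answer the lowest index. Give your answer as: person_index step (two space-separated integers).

Step 1: p0:(3,4)->(4,4)->EXIT | p1:(1,3)->(2,3) | p2:(3,2)->(4,2) | p3:(3,0)->(4,0)
Step 2: p0:escaped | p1:(2,3)->(3,3) | p2:(4,2)->(4,3) | p3:(4,0)->(4,1)
Step 3: p0:escaped | p1:(3,3)->(4,3) | p2:(4,3)->(4,4)->EXIT | p3:(4,1)->(4,2)
Step 4: p0:escaped | p1:(4,3)->(4,4)->EXIT | p2:escaped | p3:(4,2)->(4,3)
Step 5: p0:escaped | p1:escaped | p2:escaped | p3:(4,3)->(4,4)->EXIT
Exit steps: [1, 4, 3, 5]
First to escape: p0 at step 1

Answer: 0 1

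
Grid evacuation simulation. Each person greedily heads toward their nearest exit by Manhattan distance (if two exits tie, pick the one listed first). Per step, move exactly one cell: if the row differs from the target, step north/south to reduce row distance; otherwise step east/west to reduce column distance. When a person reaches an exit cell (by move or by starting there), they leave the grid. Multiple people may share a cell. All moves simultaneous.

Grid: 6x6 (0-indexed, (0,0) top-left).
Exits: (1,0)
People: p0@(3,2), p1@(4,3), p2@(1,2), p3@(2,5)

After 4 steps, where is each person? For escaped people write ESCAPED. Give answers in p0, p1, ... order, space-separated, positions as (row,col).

Step 1: p0:(3,2)->(2,2) | p1:(4,3)->(3,3) | p2:(1,2)->(1,1) | p3:(2,5)->(1,5)
Step 2: p0:(2,2)->(1,2) | p1:(3,3)->(2,3) | p2:(1,1)->(1,0)->EXIT | p3:(1,5)->(1,4)
Step 3: p0:(1,2)->(1,1) | p1:(2,3)->(1,3) | p2:escaped | p3:(1,4)->(1,3)
Step 4: p0:(1,1)->(1,0)->EXIT | p1:(1,3)->(1,2) | p2:escaped | p3:(1,3)->(1,2)

ESCAPED (1,2) ESCAPED (1,2)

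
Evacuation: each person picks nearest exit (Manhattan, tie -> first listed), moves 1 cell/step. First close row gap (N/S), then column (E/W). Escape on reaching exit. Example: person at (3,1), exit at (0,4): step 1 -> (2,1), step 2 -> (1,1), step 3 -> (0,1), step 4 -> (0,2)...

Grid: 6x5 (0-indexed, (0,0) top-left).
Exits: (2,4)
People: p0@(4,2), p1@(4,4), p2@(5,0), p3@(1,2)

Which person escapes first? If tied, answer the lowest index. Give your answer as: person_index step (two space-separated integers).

Step 1: p0:(4,2)->(3,2) | p1:(4,4)->(3,4) | p2:(5,0)->(4,0) | p3:(1,2)->(2,2)
Step 2: p0:(3,2)->(2,2) | p1:(3,4)->(2,4)->EXIT | p2:(4,0)->(3,0) | p3:(2,2)->(2,3)
Step 3: p0:(2,2)->(2,3) | p1:escaped | p2:(3,0)->(2,0) | p3:(2,3)->(2,4)->EXIT
Step 4: p0:(2,3)->(2,4)->EXIT | p1:escaped | p2:(2,0)->(2,1) | p3:escaped
Step 5: p0:escaped | p1:escaped | p2:(2,1)->(2,2) | p3:escaped
Step 6: p0:escaped | p1:escaped | p2:(2,2)->(2,3) | p3:escaped
Step 7: p0:escaped | p1:escaped | p2:(2,3)->(2,4)->EXIT | p3:escaped
Exit steps: [4, 2, 7, 3]
First to escape: p1 at step 2

Answer: 1 2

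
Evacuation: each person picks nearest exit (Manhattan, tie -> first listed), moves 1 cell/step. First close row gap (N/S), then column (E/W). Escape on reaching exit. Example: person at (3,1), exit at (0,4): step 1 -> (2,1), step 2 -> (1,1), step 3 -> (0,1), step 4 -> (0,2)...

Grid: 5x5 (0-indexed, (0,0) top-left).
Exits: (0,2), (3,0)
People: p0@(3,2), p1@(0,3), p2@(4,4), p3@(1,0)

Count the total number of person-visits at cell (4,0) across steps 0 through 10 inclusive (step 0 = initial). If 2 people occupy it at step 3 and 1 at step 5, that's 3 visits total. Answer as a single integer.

Answer: 0

Derivation:
Step 0: p0@(3,2) p1@(0,3) p2@(4,4) p3@(1,0) -> at (4,0): 0 [-], cum=0
Step 1: p0@(3,1) p1@ESC p2@(3,4) p3@(2,0) -> at (4,0): 0 [-], cum=0
Step 2: p0@ESC p1@ESC p2@(3,3) p3@ESC -> at (4,0): 0 [-], cum=0
Step 3: p0@ESC p1@ESC p2@(3,2) p3@ESC -> at (4,0): 0 [-], cum=0
Step 4: p0@ESC p1@ESC p2@(3,1) p3@ESC -> at (4,0): 0 [-], cum=0
Step 5: p0@ESC p1@ESC p2@ESC p3@ESC -> at (4,0): 0 [-], cum=0
Total visits = 0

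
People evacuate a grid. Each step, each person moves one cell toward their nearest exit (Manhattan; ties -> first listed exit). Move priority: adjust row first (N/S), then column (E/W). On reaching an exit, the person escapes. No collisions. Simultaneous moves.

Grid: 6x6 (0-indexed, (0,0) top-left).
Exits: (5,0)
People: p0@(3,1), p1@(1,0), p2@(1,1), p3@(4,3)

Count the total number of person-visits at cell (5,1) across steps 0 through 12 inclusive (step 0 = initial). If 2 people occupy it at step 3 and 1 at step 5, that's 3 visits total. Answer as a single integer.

Step 0: p0@(3,1) p1@(1,0) p2@(1,1) p3@(4,3) -> at (5,1): 0 [-], cum=0
Step 1: p0@(4,1) p1@(2,0) p2@(2,1) p3@(5,3) -> at (5,1): 0 [-], cum=0
Step 2: p0@(5,1) p1@(3,0) p2@(3,1) p3@(5,2) -> at (5,1): 1 [p0], cum=1
Step 3: p0@ESC p1@(4,0) p2@(4,1) p3@(5,1) -> at (5,1): 1 [p3], cum=2
Step 4: p0@ESC p1@ESC p2@(5,1) p3@ESC -> at (5,1): 1 [p2], cum=3
Step 5: p0@ESC p1@ESC p2@ESC p3@ESC -> at (5,1): 0 [-], cum=3
Total visits = 3

Answer: 3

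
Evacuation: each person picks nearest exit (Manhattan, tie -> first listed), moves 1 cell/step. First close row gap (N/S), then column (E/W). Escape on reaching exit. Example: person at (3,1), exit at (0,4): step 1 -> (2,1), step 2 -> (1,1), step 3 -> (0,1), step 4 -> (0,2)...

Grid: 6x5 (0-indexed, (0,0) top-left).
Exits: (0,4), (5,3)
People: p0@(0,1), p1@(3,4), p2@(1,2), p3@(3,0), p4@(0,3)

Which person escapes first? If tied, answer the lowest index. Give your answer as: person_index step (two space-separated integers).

Answer: 4 1

Derivation:
Step 1: p0:(0,1)->(0,2) | p1:(3,4)->(2,4) | p2:(1,2)->(0,2) | p3:(3,0)->(4,0) | p4:(0,3)->(0,4)->EXIT
Step 2: p0:(0,2)->(0,3) | p1:(2,4)->(1,4) | p2:(0,2)->(0,3) | p3:(4,0)->(5,0) | p4:escaped
Step 3: p0:(0,3)->(0,4)->EXIT | p1:(1,4)->(0,4)->EXIT | p2:(0,3)->(0,4)->EXIT | p3:(5,0)->(5,1) | p4:escaped
Step 4: p0:escaped | p1:escaped | p2:escaped | p3:(5,1)->(5,2) | p4:escaped
Step 5: p0:escaped | p1:escaped | p2:escaped | p3:(5,2)->(5,3)->EXIT | p4:escaped
Exit steps: [3, 3, 3, 5, 1]
First to escape: p4 at step 1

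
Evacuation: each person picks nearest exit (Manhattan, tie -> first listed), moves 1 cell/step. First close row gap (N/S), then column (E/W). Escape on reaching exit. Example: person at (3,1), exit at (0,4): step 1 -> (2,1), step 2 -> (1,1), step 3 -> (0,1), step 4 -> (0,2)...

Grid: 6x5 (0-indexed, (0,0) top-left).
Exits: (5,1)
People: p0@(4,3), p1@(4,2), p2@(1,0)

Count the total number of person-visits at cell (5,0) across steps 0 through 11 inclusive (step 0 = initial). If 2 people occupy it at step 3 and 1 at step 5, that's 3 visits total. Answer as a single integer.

Step 0: p0@(4,3) p1@(4,2) p2@(1,0) -> at (5,0): 0 [-], cum=0
Step 1: p0@(5,3) p1@(5,2) p2@(2,0) -> at (5,0): 0 [-], cum=0
Step 2: p0@(5,2) p1@ESC p2@(3,0) -> at (5,0): 0 [-], cum=0
Step 3: p0@ESC p1@ESC p2@(4,0) -> at (5,0): 0 [-], cum=0
Step 4: p0@ESC p1@ESC p2@(5,0) -> at (5,0): 1 [p2], cum=1
Step 5: p0@ESC p1@ESC p2@ESC -> at (5,0): 0 [-], cum=1
Total visits = 1

Answer: 1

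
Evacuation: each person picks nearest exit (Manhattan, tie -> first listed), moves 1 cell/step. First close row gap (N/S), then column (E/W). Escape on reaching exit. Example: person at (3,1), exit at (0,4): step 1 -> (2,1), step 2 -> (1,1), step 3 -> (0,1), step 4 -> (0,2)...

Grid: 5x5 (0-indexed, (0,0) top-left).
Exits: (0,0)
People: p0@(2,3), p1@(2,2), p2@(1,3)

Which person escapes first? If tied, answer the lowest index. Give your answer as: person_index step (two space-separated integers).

Answer: 1 4

Derivation:
Step 1: p0:(2,3)->(1,3) | p1:(2,2)->(1,2) | p2:(1,3)->(0,3)
Step 2: p0:(1,3)->(0,3) | p1:(1,2)->(0,2) | p2:(0,3)->(0,2)
Step 3: p0:(0,3)->(0,2) | p1:(0,2)->(0,1) | p2:(0,2)->(0,1)
Step 4: p0:(0,2)->(0,1) | p1:(0,1)->(0,0)->EXIT | p2:(0,1)->(0,0)->EXIT
Step 5: p0:(0,1)->(0,0)->EXIT | p1:escaped | p2:escaped
Exit steps: [5, 4, 4]
First to escape: p1 at step 4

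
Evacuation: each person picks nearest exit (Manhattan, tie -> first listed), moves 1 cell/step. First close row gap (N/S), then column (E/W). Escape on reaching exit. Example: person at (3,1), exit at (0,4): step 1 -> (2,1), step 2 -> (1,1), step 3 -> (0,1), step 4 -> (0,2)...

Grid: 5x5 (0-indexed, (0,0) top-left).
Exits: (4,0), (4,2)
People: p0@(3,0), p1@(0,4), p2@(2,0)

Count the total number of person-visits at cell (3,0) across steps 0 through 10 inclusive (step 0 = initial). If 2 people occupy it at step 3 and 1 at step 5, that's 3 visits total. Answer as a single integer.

Answer: 2

Derivation:
Step 0: p0@(3,0) p1@(0,4) p2@(2,0) -> at (3,0): 1 [p0], cum=1
Step 1: p0@ESC p1@(1,4) p2@(3,0) -> at (3,0): 1 [p2], cum=2
Step 2: p0@ESC p1@(2,4) p2@ESC -> at (3,0): 0 [-], cum=2
Step 3: p0@ESC p1@(3,4) p2@ESC -> at (3,0): 0 [-], cum=2
Step 4: p0@ESC p1@(4,4) p2@ESC -> at (3,0): 0 [-], cum=2
Step 5: p0@ESC p1@(4,3) p2@ESC -> at (3,0): 0 [-], cum=2
Step 6: p0@ESC p1@ESC p2@ESC -> at (3,0): 0 [-], cum=2
Total visits = 2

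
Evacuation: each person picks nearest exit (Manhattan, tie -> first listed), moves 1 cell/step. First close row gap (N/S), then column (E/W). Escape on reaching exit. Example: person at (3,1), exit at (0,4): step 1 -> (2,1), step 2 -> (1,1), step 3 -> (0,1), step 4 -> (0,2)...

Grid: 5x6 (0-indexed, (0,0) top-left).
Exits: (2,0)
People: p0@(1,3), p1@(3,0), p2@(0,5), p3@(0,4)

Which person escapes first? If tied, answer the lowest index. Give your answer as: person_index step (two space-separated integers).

Step 1: p0:(1,3)->(2,3) | p1:(3,0)->(2,0)->EXIT | p2:(0,5)->(1,5) | p3:(0,4)->(1,4)
Step 2: p0:(2,3)->(2,2) | p1:escaped | p2:(1,5)->(2,5) | p3:(1,4)->(2,4)
Step 3: p0:(2,2)->(2,1) | p1:escaped | p2:(2,5)->(2,4) | p3:(2,4)->(2,3)
Step 4: p0:(2,1)->(2,0)->EXIT | p1:escaped | p2:(2,4)->(2,3) | p3:(2,3)->(2,2)
Step 5: p0:escaped | p1:escaped | p2:(2,3)->(2,2) | p3:(2,2)->(2,1)
Step 6: p0:escaped | p1:escaped | p2:(2,2)->(2,1) | p3:(2,1)->(2,0)->EXIT
Step 7: p0:escaped | p1:escaped | p2:(2,1)->(2,0)->EXIT | p3:escaped
Exit steps: [4, 1, 7, 6]
First to escape: p1 at step 1

Answer: 1 1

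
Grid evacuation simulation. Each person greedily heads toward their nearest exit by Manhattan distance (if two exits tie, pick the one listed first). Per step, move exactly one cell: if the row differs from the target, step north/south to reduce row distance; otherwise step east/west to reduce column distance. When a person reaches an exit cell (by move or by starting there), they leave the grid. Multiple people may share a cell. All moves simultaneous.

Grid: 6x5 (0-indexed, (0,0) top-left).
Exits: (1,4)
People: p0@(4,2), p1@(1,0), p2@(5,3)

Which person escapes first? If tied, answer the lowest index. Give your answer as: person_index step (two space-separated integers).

Step 1: p0:(4,2)->(3,2) | p1:(1,0)->(1,1) | p2:(5,3)->(4,3)
Step 2: p0:(3,2)->(2,2) | p1:(1,1)->(1,2) | p2:(4,3)->(3,3)
Step 3: p0:(2,2)->(1,2) | p1:(1,2)->(1,3) | p2:(3,3)->(2,3)
Step 4: p0:(1,2)->(1,3) | p1:(1,3)->(1,4)->EXIT | p2:(2,3)->(1,3)
Step 5: p0:(1,3)->(1,4)->EXIT | p1:escaped | p2:(1,3)->(1,4)->EXIT
Exit steps: [5, 4, 5]
First to escape: p1 at step 4

Answer: 1 4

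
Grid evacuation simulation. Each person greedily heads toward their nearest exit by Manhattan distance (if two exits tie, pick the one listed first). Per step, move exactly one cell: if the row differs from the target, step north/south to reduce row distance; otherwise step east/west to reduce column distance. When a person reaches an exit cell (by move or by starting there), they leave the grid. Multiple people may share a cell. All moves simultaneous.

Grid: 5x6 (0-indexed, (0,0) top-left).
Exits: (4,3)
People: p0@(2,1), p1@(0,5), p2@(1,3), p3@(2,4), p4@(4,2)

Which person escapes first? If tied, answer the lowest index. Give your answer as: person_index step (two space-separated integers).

Step 1: p0:(2,1)->(3,1) | p1:(0,5)->(1,5) | p2:(1,3)->(2,3) | p3:(2,4)->(3,4) | p4:(4,2)->(4,3)->EXIT
Step 2: p0:(3,1)->(4,1) | p1:(1,5)->(2,5) | p2:(2,3)->(3,3) | p3:(3,4)->(4,4) | p4:escaped
Step 3: p0:(4,1)->(4,2) | p1:(2,5)->(3,5) | p2:(3,3)->(4,3)->EXIT | p3:(4,4)->(4,3)->EXIT | p4:escaped
Step 4: p0:(4,2)->(4,3)->EXIT | p1:(3,5)->(4,5) | p2:escaped | p3:escaped | p4:escaped
Step 5: p0:escaped | p1:(4,5)->(4,4) | p2:escaped | p3:escaped | p4:escaped
Step 6: p0:escaped | p1:(4,4)->(4,3)->EXIT | p2:escaped | p3:escaped | p4:escaped
Exit steps: [4, 6, 3, 3, 1]
First to escape: p4 at step 1

Answer: 4 1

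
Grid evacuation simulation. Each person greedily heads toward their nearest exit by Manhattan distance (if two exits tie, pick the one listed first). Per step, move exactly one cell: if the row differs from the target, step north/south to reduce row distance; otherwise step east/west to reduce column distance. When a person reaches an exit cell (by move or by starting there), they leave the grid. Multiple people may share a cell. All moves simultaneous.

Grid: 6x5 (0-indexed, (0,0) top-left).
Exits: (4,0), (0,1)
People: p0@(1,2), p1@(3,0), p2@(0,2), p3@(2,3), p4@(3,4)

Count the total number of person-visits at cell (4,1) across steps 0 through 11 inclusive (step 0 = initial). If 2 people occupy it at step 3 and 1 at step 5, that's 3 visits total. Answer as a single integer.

Step 0: p0@(1,2) p1@(3,0) p2@(0,2) p3@(2,3) p4@(3,4) -> at (4,1): 0 [-], cum=0
Step 1: p0@(0,2) p1@ESC p2@ESC p3@(1,3) p4@(4,4) -> at (4,1): 0 [-], cum=0
Step 2: p0@ESC p1@ESC p2@ESC p3@(0,3) p4@(4,3) -> at (4,1): 0 [-], cum=0
Step 3: p0@ESC p1@ESC p2@ESC p3@(0,2) p4@(4,2) -> at (4,1): 0 [-], cum=0
Step 4: p0@ESC p1@ESC p2@ESC p3@ESC p4@(4,1) -> at (4,1): 1 [p4], cum=1
Step 5: p0@ESC p1@ESC p2@ESC p3@ESC p4@ESC -> at (4,1): 0 [-], cum=1
Total visits = 1

Answer: 1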